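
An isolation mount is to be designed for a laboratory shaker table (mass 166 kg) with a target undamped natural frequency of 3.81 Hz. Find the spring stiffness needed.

95100 N/m

ω_n = 2πf_n = 2π × 3.81 = 23.94 rad/s.
k = m·ω_n² = 166 × 23.94² = 166 × 573.1 = 95130 N/m.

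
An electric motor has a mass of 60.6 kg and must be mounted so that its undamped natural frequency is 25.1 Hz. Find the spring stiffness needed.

1510000 N/m

ω_n = 2πf_n = 2π × 25.1 = 157.7 rad/s.
k = m·ω_n² = 60.6 × 157.7² = 60.6 × 24870 = 1507000 N/m.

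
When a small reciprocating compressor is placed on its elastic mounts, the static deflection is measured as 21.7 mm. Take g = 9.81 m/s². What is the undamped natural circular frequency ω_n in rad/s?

ω_n = √(g/δ_st) = √(9.81/0.0217) = √452.1 = 21.26 rad/s.

21.3 rad/s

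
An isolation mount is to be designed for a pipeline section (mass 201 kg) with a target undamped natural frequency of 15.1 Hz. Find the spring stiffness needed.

1810000 N/m

ω_n = 2πf_n = 2π × 15.1 = 94.88 rad/s.
k = m·ω_n² = 201 × 94.88² = 201 × 9001 = 1809000 N/m.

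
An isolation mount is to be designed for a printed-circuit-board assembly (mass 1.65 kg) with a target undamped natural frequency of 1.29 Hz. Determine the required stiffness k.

108 N/m

ω_n = 2πf_n = 2π × 1.29 = 8.105 rad/s.
k = m·ω_n² = 1.65 × 8.105² = 1.65 × 65.70 = 108.4 N/m.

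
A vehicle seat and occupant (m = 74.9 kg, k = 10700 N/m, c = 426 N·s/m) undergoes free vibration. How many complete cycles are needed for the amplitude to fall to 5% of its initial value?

2 cycles

ζ = c/(2√(km)) = 426/(2√(10700 × 74.9)) = 426/1790 = 0.2379.
Logarithmic decrement δ = 2πζ/√(1 − ζ²) = 2π × 0.2379/√(1 − 0.0566) = 1.539.
x_n/x₀ = e^(−nδ) ≤ 0.05; take ln: n ≥ ln(1/0.05)/δ = 2.996/1.539 = 1.946.
So 2 complete cycles are required.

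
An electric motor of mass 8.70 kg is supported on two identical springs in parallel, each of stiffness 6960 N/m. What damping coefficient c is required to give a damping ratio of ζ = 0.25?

174 N·s/m

Parallel springs add: k_eq = 2 × 6960 = 13920 N/m.
c_c = 2√(k_eq·m) = 2√(13920 × 8.70) = 696.0 N·s/m.
c = ζ·c_c = 0.25 × 696.0 = 174.0 N·s/m.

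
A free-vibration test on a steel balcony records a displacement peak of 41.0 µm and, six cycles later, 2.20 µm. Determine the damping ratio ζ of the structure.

0.0774

Logarithmic decrement δ = (1/n)·ln(x₀/x_n) = (1/6)·ln(41.0/2.20) = (1/6)·ln(18.64) = 0.4875.
ζ = δ/√(4π² + δ²) = 0.4875/√(39.48 + 0.238) = 0.4875/6.302 = 0.07736.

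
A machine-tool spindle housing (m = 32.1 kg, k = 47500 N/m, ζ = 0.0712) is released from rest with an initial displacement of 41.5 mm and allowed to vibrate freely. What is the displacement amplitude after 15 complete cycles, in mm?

Logarithmic decrement δ = 2πζ/√(1 − ζ²) = 2π × 0.07120/√(1 − 0.00507) = 0.4485.
After n cycles, x_n/x₀ = e^(−nδ), so x_15 = 41.5 × e^(−15 × 0.4485) = 41.5 × 0.001198 = 0.04970 mm.

0.0497 mm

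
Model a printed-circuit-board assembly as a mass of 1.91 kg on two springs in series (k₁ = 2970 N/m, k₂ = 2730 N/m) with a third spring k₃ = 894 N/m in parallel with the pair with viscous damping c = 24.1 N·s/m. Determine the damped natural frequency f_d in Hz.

Series pair: k_s = k₁k₂/(k₁+k₂) = (2970)(2730)/(2970 + 2730) = 1422 N/m. In parallel with k₃: k_eq = 1422 + 894 = 2316 N/m.
ω_n = √(k_eq/m) = √(2316/1.91) = 34.83 rad/s.
Critical damping c_c = 2√(k_eq·m) = 2√(2316 × 1.91) = 133.0 N·s/m, so ζ = c/c_c = 24.1/133.0 = 0.1812.
ω_d = ω_n√(1 − ζ²) = 34.83 × √(1 − 0.0328) = 34.25 rad/s.
f_d = ω_d/(2π) = 5.451 Hz.

5.45 Hz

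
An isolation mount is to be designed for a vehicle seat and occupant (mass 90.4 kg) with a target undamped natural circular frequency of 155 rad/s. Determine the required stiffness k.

k = m·ω_n² = 90.4 × 155.0² = 90.4 × 24020 = 2172000 N/m.

2170000 N/m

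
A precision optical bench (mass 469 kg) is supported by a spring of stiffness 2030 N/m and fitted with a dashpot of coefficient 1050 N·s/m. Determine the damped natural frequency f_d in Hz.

ω_n = √(k/m) = √(2030/469) = 2.080 rad/s.
Critical damping c_c = 2√(k·m) = 2√(2030 × 469) = 1951 N·s/m, so ζ = c/c_c = 1050/1951 = 0.5381.
ω_d = ω_n√(1 − ζ²) = 2.080 × √(1 − 0.290) = 1.754 rad/s.
f_d = ω_d/(2π) = 0.2791 Hz.

0.279 Hz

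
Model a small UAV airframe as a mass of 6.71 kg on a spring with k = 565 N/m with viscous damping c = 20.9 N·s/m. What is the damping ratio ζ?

0.170

ω_n = √(k/m) = √(565.0/6.71) = 9.176 rad/s.
Critical damping c_c = 2√(k·m) = 2√(565.0 × 6.71) = 123.1 N·s/m, so ζ = c/c_c = 20.9/123.1 = 0.1697.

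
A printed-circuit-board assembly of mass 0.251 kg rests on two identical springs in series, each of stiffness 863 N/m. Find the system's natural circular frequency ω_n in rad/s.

Series springs: 1/k_eq = 2/863, so k_eq = 863/2 = 431.5 N/m.
ω_n = √(k_eq/m) = √(431.5/0.251) = √1719 = 41.46 rad/s.

41.5 rad/s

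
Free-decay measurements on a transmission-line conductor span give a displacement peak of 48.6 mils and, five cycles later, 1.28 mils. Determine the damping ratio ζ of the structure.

0.115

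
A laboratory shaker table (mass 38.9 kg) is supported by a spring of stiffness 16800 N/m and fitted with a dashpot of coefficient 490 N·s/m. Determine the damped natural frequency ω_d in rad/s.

ω_n = √(k/m) = √(16800/38.9) = 20.78 rad/s.
Critical damping c_c = 2√(k·m) = 2√(16800 × 38.9) = 1617 N·s/m, so ζ = c/c_c = 490/1617 = 0.3031.
ω_d = ω_n√(1 − ζ²) = 20.78 × √(1 − 0.0918) = 19.80 rad/s.

19.8 rad/s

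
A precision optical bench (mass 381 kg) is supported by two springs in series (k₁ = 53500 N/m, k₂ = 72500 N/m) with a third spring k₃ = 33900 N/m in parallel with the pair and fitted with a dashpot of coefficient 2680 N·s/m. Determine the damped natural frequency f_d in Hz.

2.00 Hz

Series pair: k_s = k₁k₂/(k₁+k₂) = (53500)(72500)/(53500 + 72500) = 30780 N/m. In parallel with k₃: k_eq = 30780 + 33900 = 64680 N/m.
ω_n = √(k_eq/m) = √(64680/381) = 13.03 rad/s.
Critical damping c_c = 2√(k_eq·m) = 2√(64680 × 381) = 9929 N·s/m, so ζ = c/c_c = 2680/9929 = 0.2699.
ω_d = ω_n√(1 − ζ²) = 13.03 × √(1 − 0.0729) = 12.55 rad/s.
f_d = ω_d/(2π) = 1.997 Hz.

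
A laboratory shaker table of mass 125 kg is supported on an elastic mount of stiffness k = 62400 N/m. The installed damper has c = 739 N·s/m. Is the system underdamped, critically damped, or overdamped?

underdamped

c_c = 2√(k·m) = 5586 N·s/m; ζ = c/c_c = 739/5586 = 0.132.
Since ζ < 1 the system is underdamped.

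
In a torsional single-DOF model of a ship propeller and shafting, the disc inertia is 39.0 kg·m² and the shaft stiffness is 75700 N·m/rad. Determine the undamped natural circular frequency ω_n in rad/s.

44.1 rad/s

ω_n = √(k_t/J) = √(75700/39.0) = √1941 = 44.06 rad/s.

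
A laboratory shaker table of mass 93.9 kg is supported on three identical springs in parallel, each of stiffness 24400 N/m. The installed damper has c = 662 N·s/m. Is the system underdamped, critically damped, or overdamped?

Parallel springs add: k_eq = 3 × 24400 = 73200 N/m.
c_c = 2√(k_eq·m) = 5243 N·s/m; ζ = c/c_c = 662/5243 = 0.126.
Since ζ < 1 the system is underdamped.

underdamped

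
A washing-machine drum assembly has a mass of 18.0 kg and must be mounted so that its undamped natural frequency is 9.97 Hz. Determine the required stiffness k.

70600 N/m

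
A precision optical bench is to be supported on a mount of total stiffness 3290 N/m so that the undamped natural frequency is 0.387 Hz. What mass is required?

ω_n = 2πf_n = 2π × 0.387 = 2.432 rad/s.
m = k/ω_n² = 3290/2.432² = 3290/5.913 = 556.4 kg.

556 kg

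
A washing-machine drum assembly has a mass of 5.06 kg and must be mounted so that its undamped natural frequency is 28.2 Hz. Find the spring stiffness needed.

ω_n = 2πf_n = 2π × 28.2 = 177.2 rad/s.
k = m·ω_n² = 5.06 × 177.2² = 5.06 × 31390 = 158900 N/m.

159000 N/m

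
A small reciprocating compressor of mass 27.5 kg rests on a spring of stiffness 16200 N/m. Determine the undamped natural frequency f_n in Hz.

ω_n = √(k/m) = √(16200/27.5) = √589.1 = 24.27 rad/s.
f_n = ω_n/(2π) = 24.27/6.283 = 3.863 Hz.

3.86 Hz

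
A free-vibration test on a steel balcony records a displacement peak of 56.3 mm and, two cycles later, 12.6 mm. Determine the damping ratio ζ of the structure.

0.118

Logarithmic decrement δ = (1/n)·ln(x₀/x_n) = (1/2)·ln(56.3/12.6) = (1/2)·ln(4.468) = 0.7485.
ζ = δ/√(4π² + δ²) = 0.7485/√(39.48 + 0.560) = 0.7485/6.328 = 0.1183.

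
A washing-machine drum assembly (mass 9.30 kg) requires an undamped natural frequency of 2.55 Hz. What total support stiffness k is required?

ω_n = 2πf_n = 2π × 2.55 = 16.02 rad/s.
k = m·ω_n² = 9.30 × 16.02² = 9.30 × 256.7 = 2387 N/m.

2390 N/m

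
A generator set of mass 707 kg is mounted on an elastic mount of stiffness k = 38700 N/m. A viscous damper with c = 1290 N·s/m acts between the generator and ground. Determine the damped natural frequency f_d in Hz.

ω_n = √(k/m) = √(38700/707) = 7.399 rad/s.
Critical damping c_c = 2√(k·m) = 2√(38700 × 707) = 10460 N·s/m, so ζ = c/c_c = 1290/10460 = 0.1233.
ω_d = ω_n√(1 − ζ²) = 7.399 × √(1 − 0.0152) = 7.342 rad/s.
f_d = ω_d/(2π) = 1.169 Hz.

1.17 Hz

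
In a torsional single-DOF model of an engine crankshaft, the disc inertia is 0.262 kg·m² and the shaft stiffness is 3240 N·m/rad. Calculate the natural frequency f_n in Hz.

17.7 Hz

ω_n = √(k_t/J) = √(3240/0.262) = √12370 = 111.2 rad/s.
f_n = ω_n/(2π) = 111.2/6.283 = 17.70 Hz.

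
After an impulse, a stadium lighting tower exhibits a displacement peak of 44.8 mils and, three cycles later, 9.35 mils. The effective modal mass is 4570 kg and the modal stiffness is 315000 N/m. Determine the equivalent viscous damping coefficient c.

6290 N·s/m

Logarithmic decrement δ = (1/n)·ln(x₀/x_n) = (1/3)·ln(44.8/9.35) = (1/3)·ln(4.791) = 0.5223.
ζ = δ/√(4π² + δ²) = 0.5223/√(39.48 + 0.273) = 0.5223/6.305 = 0.08284.
c = ζ · 2√(km) = 0.08284 × 2√(315000 × 4570) = 0.08284 × 75880 = 6286 N·s/m.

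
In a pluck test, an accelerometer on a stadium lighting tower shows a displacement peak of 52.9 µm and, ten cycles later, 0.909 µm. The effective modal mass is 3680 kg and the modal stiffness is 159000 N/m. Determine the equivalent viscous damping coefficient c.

Logarithmic decrement δ = (1/n)·ln(x₀/x_n) = (1/10)·ln(52.9/0.909) = (1/10)·ln(58.20) = 0.4064.
ζ = δ/√(4π² + δ²) = 0.4064/√(39.48 + 0.165) = 0.4064/6.296 = 0.06454.
c = ζ · 2√(km) = 0.06454 × 2√(159000 × 3680) = 0.06454 × 48380 = 3122 N·s/m.

3120 N·s/m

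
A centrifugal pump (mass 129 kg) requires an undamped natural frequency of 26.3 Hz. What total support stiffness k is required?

ω_n = 2πf_n = 2π × 26.3 = 165.2 rad/s.
k = m·ω_n² = 129 × 165.2² = 129 × 27310 = 3523000 N/m.

3520000 N/m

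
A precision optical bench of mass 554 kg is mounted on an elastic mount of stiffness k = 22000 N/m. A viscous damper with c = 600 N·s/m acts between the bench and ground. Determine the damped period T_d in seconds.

ω_n = √(k/m) = √(22000/554) = 6.302 rad/s.
Critical damping c_c = 2√(k·m) = 2√(22000 × 554) = 6982 N·s/m, so ζ = c/c_c = 600/6982 = 0.08593.
ω_d = ω_n√(1 − ζ²) = 6.302 × √(1 − 0.00738) = 6.278 rad/s.
T_d = 2π/ω_d = 1.001 s.

1.00 s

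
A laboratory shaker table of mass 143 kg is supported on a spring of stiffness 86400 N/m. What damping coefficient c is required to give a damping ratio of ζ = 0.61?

c_c = 2√(k·m) = 2√(86400 × 143) = 7030 N·s/m.
c = ζ·c_c = 0.61 × 7030 = 4288 N·s/m.

4290 N·s/m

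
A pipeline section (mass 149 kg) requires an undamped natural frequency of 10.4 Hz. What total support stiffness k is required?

636000 N/m

ω_n = 2πf_n = 2π × 10.4 = 65.35 rad/s.
k = m·ω_n² = 149 × 65.35² = 149 × 4270 = 636200 N/m.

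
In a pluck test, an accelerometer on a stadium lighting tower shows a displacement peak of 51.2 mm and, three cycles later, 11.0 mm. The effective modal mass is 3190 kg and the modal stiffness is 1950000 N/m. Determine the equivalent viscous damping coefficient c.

12800 N·s/m

Logarithmic decrement δ = (1/n)·ln(x₀/x_n) = (1/3)·ln(51.2/11.0) = (1/3)·ln(4.655) = 0.5126.
ζ = δ/√(4π² + δ²) = 0.5126/√(39.48 + 0.263) = 0.5126/6.304 = 0.08131.
c = ζ · 2√(km) = 0.08131 × 2√(1950000 × 3190) = 0.08131 × 157700 = 12830 N·s/m.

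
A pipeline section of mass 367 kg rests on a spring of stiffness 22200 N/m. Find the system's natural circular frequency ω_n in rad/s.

ω_n = √(k/m) = √(22200/367) = √60.49 = 7.778 rad/s.

7.78 rad/s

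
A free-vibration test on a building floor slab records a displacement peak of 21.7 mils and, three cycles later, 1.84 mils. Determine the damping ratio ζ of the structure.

0.130

Logarithmic decrement δ = (1/n)·ln(x₀/x_n) = (1/3)·ln(21.7/1.84) = (1/3)·ln(11.79) = 0.8225.
ζ = δ/√(4π² + δ²) = 0.8225/√(39.48 + 0.677) = 0.8225/6.337 = 0.1298.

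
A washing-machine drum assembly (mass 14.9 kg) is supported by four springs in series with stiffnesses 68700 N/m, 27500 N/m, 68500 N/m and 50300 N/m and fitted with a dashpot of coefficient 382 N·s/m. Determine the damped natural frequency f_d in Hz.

Series springs: 1/k_eq = 1/68700 + 1/27500 + 1/68500 + 1/50300 = 8.540×10^-5, so k_eq = 11710 N/m.
ω_n = √(k_eq/m) = √(11710/14.9) = 28.03 rad/s.
Critical damping c_c = 2√(k_eq·m) = 2√(11710 × 14.9) = 835.4 N·s/m, so ζ = c/c_c = 382/835.4 = 0.4573.
ω_d = ω_n√(1 − ζ²) = 28.03 × √(1 − 0.209) = 24.93 rad/s.
f_d = ω_d/(2π) = 3.968 Hz.

3.97 Hz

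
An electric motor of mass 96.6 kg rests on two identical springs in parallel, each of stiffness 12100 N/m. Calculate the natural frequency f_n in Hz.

Parallel springs add: k_eq = 2 × 12100 = 24200 N/m.
ω_n = √(k_eq/m) = √(24200/96.6) = √250.5 = 15.83 rad/s.
f_n = ω_n/(2π) = 15.83/6.283 = 2.519 Hz.

2.52 Hz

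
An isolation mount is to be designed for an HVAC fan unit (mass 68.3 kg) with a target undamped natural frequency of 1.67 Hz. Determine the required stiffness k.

7520 N/m

ω_n = 2πf_n = 2π × 1.67 = 10.49 rad/s.
k = m·ω_n² = 68.3 × 10.49² = 68.3 × 110.1 = 7520 N/m.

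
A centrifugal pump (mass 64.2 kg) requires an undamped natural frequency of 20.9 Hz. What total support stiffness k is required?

ω_n = 2πf_n = 2π × 20.9 = 131.3 rad/s.
k = m·ω_n² = 64.2 × 131.3² = 64.2 × 17240 = 1107000 N/m.

1110000 N/m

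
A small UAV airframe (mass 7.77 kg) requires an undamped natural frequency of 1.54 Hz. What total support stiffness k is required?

ω_n = 2πf_n = 2π × 1.54 = 9.676 rad/s.
k = m·ω_n² = 7.77 × 9.676² = 7.77 × 93.63 = 727.5 N/m.

727 N/m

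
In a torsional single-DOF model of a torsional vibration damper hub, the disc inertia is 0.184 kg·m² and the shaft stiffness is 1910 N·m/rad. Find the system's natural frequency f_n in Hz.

ω_n = √(k_t/J) = √(1910/0.184) = √10380 = 101.9 rad/s.
f_n = ω_n/(2π) = 101.9/6.283 = 16.22 Hz.

16.2 Hz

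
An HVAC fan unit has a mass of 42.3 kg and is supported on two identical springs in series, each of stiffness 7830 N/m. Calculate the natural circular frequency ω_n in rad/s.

Series springs: 1/k_eq = 2/7830, so k_eq = 7830/2 = 3915 N/m.
ω_n = √(k_eq/m) = √(3915/42.3) = √92.55 = 9.620 rad/s.

9.62 rad/s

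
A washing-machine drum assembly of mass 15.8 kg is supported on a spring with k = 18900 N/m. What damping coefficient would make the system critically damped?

1090 N·s/m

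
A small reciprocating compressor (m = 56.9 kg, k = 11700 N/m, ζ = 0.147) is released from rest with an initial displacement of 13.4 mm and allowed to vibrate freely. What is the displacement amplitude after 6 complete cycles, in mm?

Logarithmic decrement δ = 2πζ/√(1 − ζ²) = 2π × 0.1470/√(1 − 0.0216) = 0.9338.
After n cycles, x_n/x₀ = e^(−nδ), so x_6 = 13.4 × e^(−6 × 0.9338) = 13.4 × 0.003688 = 0.04942 mm.

0.0494 mm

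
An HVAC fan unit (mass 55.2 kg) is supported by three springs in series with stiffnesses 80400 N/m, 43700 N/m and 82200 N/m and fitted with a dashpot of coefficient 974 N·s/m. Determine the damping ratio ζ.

0.452

Series springs: 1/k_eq = 1/80400 + 1/43700 + 1/82200 = 4.749×10^-5, so k_eq = 21060 N/m.
ω_n = √(k_eq/m) = √(21060/55.2) = 19.53 rad/s.
Critical damping c_c = 2√(k_eq·m) = 2√(21060 × 55.2) = 2156 N·s/m, so ζ = c/c_c = 974/2156 = 0.4517.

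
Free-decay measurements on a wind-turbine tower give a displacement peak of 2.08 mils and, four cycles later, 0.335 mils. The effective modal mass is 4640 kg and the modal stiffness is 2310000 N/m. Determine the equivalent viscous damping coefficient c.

15000 N·s/m

Logarithmic decrement δ = (1/n)·ln(x₀/x_n) = (1/4)·ln(2.08/0.335) = (1/4)·ln(6.209) = 0.4565.
ζ = δ/√(4π² + δ²) = 0.4565/√(39.48 + 0.208) = 0.4565/6.300 = 0.07246.
c = ζ · 2√(km) = 0.07246 × 2√(2310000 × 4640) = 0.07246 × 207100 = 15000 N·s/m.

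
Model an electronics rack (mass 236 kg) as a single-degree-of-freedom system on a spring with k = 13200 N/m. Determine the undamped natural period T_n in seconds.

0.840 s

ω_n = √(k/m) = √(13200/236) = √55.93 = 7.479 rad/s.
T_n = 2π/ω_n = 6.283/7.479 = 0.8401 s.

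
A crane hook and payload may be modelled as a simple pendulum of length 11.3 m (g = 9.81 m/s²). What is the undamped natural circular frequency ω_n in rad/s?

For a simple pendulum ω_n = √(g/L) = √(9.81/11.3) = √0.8681 = 0.9317 rad/s.

0.932 rad/s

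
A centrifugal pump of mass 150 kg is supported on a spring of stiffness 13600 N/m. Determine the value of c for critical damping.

2860 N·s/m

c_c = 2√(k·m) = 2√(13600 × 150) = 2 × 1428 = 2857 N·s/m.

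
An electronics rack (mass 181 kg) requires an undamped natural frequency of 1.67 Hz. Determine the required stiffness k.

ω_n = 2πf_n = 2π × 1.67 = 10.49 rad/s.
k = m·ω_n² = 181 × 10.49² = 181 × 110.1 = 19930 N/m.

19900 N/m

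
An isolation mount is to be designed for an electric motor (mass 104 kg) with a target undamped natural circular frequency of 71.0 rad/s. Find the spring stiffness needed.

524000 N/m

k = m·ω_n² = 104 × 71.00² = 104 × 5041 = 524300 N/m.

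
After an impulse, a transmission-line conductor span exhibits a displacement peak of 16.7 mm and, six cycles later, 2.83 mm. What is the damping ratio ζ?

0.0470

Logarithmic decrement δ = (1/n)·ln(x₀/x_n) = (1/6)·ln(16.7/2.83) = (1/6)·ln(5.901) = 0.2959.
ζ = δ/√(4π² + δ²) = 0.2959/√(39.48 + 0.0875) = 0.2959/6.290 = 0.04703.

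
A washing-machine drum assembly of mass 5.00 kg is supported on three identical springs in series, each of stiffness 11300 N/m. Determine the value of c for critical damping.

274 N·s/m

Series springs: 1/k_eq = 3/11300, so k_eq = 11300/3 = 3767 N/m.
c_c = 2√(k_eq·m) = 2√(3767 × 5.00) = 2 × 137.2 = 274.5 N·s/m.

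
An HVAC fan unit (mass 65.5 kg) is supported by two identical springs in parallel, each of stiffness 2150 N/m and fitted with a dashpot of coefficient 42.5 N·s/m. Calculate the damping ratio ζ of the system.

0.0400

Parallel springs add: k_eq = 2 × 2150 = 4300 N/m.
ω_n = √(k_eq/m) = √(4300/65.5) = 8.102 rad/s.
Critical damping c_c = 2√(k_eq·m) = 2√(4300 × 65.5) = 1061 N·s/m, so ζ = c/c_c = 42.5/1061 = 0.04004.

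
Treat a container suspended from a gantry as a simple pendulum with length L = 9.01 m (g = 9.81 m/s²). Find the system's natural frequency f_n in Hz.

For a simple pendulum ω_n = √(g/L) = √(9.81/9.01) = √1.089 = 1.043 rad/s.
f_n = ω_n/(2π) = 1.043/6.283 = 0.1661 Hz.

0.166 Hz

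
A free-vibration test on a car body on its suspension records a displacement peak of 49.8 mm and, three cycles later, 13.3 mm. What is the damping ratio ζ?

0.0699

Logarithmic decrement δ = (1/n)·ln(x₀/x_n) = (1/3)·ln(49.8/13.3) = (1/3)·ln(3.744) = 0.4401.
ζ = δ/√(4π² + δ²) = 0.4401/√(39.48 + 0.194) = 0.4401/6.299 = 0.06987.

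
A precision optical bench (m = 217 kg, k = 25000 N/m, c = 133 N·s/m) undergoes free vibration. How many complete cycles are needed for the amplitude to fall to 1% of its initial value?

26 cycles

ζ = c/(2√(km)) = 133/(2√(25000 × 217)) = 133/4658 = 0.02855.
Logarithmic decrement δ = 2πζ/√(1 − ζ²) = 2π × 0.02855/√(1 − 0.000815) = 0.1795.
x_n/x₀ = e^(−nδ) ≤ 0.01; take ln: n ≥ ln(1/0.01)/δ = 4.605/0.1795 = 25.66.
So 26 complete cycles are required.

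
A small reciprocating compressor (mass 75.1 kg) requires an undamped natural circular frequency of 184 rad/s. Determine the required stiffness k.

k = m·ω_n² = 75.1 × 184.0² = 75.1 × 33860 = 2543000 N/m.

2540000 N/m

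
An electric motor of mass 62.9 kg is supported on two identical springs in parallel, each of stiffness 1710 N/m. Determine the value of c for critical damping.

928 N·s/m

Parallel springs add: k_eq = 2 × 1710 = 3420 N/m.
c_c = 2√(k_eq·m) = 2√(3420 × 62.9) = 2 × 463.8 = 927.6 N·s/m.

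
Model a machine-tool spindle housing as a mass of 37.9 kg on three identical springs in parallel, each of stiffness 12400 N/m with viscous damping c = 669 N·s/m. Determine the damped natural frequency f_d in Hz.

Parallel springs add: k_eq = 3 × 12400 = 37200 N/m.
ω_n = √(k_eq/m) = √(37200/37.9) = 31.33 rad/s.
Critical damping c_c = 2√(k_eq·m) = 2√(37200 × 37.9) = 2375 N·s/m, so ζ = c/c_c = 669/2375 = 0.2817.
ω_d = ω_n√(1 − ζ²) = 31.33 × √(1 − 0.0794) = 30.06 rad/s.
f_d = ω_d/(2π) = 4.784 Hz.

4.78 Hz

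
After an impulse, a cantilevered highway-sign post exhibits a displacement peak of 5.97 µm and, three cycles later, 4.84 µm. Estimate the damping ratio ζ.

0.0111

Logarithmic decrement δ = (1/n)·ln(x₀/x_n) = (1/3)·ln(5.97/4.84) = (1/3)·ln(1.233) = 0.06994.
ζ = δ/√(4π² + δ²) = 0.06994/√(39.48 + 0.00489) = 0.06994/6.284 = 0.01113.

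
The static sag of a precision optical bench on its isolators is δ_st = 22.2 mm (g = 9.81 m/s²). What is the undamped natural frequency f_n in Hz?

3.35 Hz

ω_n = √(g/δ_st) = √(9.81/0.0222) = √441.9 = 21.02 rad/s.
f_n = ω_n/(2π) = 21.02/6.283 = 3.346 Hz.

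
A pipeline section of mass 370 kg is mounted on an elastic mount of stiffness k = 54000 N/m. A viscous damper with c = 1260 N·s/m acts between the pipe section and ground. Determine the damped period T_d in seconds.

0.525 s

ω_n = √(k/m) = √(54000/370) = 12.08 rad/s.
Critical damping c_c = 2√(k·m) = 2√(54000 × 370) = 8940 N·s/m, so ζ = c/c_c = 1260/8940 = 0.1409.
ω_d = ω_n√(1 − ζ²) = 12.08 × √(1 − 0.0199) = 11.96 rad/s.
T_d = 2π/ω_d = 0.5253 s.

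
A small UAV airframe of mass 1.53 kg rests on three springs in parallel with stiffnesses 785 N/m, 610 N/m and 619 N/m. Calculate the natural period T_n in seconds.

Parallel springs add: k_eq = 785 + 610 + 619 = 2014 N/m.
ω_n = √(k_eq/m) = √(2014/1.53) = √1316 = 36.28 rad/s.
T_n = 2π/ω_n = 6.283/36.28 = 0.1732 s.

0.173 s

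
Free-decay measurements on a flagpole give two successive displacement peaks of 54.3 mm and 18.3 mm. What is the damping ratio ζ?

Logarithmic decrement δ = (1/n)·ln(x₀/x_n) = (1/1)·ln(54.3/18.3) = (1/1)·ln(2.967) = 1.088.
ζ = δ/√(4π² + δ²) = 1.088/√(39.48 + 1.18) = 1.088/6.377 = 0.1706.

0.171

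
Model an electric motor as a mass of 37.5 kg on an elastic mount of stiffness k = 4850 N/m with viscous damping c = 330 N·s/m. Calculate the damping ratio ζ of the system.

0.387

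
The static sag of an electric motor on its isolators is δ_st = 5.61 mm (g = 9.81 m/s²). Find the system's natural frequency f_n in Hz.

6.66 Hz

ω_n = √(g/δ_st) = √(9.81/0.00561) = √1749 = 41.82 rad/s.
f_n = ω_n/(2π) = 41.82/6.283 = 6.655 Hz.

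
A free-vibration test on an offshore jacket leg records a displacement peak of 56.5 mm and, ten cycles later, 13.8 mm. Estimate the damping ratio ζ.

Logarithmic decrement δ = (1/n)·ln(x₀/x_n) = (1/10)·ln(56.5/13.8) = (1/10)·ln(4.094) = 0.1410.
ζ = δ/√(4π² + δ²) = 0.1410/√(39.48 + 0.0199) = 0.1410/6.285 = 0.02243.

0.0224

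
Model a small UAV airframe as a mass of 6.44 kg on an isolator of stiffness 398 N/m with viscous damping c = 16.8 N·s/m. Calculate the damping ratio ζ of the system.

0.166

ω_n = √(k/m) = √(398.0/6.44) = 7.861 rad/s.
Critical damping c_c = 2√(k·m) = 2√(398.0 × 6.44) = 101.3 N·s/m, so ζ = c/c_c = 16.8/101.3 = 0.1659.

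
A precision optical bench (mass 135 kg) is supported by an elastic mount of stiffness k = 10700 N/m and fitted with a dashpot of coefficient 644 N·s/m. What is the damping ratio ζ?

ω_n = √(k/m) = √(10700/135) = 8.903 rad/s.
Critical damping c_c = 2√(k·m) = 2√(10700 × 135) = 2404 N·s/m, so ζ = c/c_c = 644/2404 = 0.2679.

0.268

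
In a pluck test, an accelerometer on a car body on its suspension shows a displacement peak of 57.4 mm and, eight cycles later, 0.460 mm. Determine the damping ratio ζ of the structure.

0.0956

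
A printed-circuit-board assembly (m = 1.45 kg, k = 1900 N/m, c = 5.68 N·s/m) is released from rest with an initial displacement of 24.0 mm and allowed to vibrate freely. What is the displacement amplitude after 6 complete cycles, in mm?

ζ = c/(2√(km)) = 5.68/(2√(1900 × 1.45)) = 5.68/105.0 = 0.05411.
Logarithmic decrement δ = 2πζ/√(1 − ζ²) = 2π × 0.05411/√(1 − 0.00293) = 0.3405.
After n cycles, x_n/x₀ = e^(−nδ), so x_6 = 24.0 × e^(−6 × 0.3405) = 24.0 × 0.1297 = 3.112 mm.

3.11 mm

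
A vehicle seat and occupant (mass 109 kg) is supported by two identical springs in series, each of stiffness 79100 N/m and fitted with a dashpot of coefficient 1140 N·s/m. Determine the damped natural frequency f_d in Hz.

Series springs: 1/k_eq = 2/79100, so k_eq = 79100/2 = 39550 N/m.
ω_n = √(k_eq/m) = √(39550/109) = 19.05 rad/s.
Critical damping c_c = 2√(k_eq·m) = 2√(39550 × 109) = 4153 N·s/m, so ζ = c/c_c = 1140/4153 = 0.2745.
ω_d = ω_n√(1 − ζ²) = 19.05 × √(1 − 0.0754) = 18.32 rad/s.
f_d = ω_d/(2π) = 2.915 Hz.

2.92 Hz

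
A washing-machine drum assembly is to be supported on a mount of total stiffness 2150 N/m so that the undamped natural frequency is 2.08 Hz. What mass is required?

12.6 kg

ω_n = 2πf_n = 2π × 2.08 = 13.07 rad/s.
m = k/ω_n² = 2150/13.07² = 2150/170.8 = 12.59 kg.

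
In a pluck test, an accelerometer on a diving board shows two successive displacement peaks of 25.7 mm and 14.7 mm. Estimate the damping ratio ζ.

0.0886

Logarithmic decrement δ = (1/n)·ln(x₀/x_n) = (1/1)·ln(25.7/14.7) = (1/1)·ln(1.748) = 0.5586.
ζ = δ/√(4π² + δ²) = 0.5586/√(39.48 + 0.312) = 0.5586/6.308 = 0.08856.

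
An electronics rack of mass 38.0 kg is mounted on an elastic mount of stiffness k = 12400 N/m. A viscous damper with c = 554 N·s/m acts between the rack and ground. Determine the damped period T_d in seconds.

0.380 s

ω_n = √(k/m) = √(12400/38.0) = 18.06 rad/s.
Critical damping c_c = 2√(k·m) = 2√(12400 × 38.0) = 1373 N·s/m, so ζ = c/c_c = 554/1373 = 0.4035.
ω_d = ω_n√(1 − ζ²) = 18.06 × √(1 − 0.163) = 16.53 rad/s.
T_d = 2π/ω_d = 0.3802 s.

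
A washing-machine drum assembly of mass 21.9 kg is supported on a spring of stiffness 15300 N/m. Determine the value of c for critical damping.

1160 N·s/m

c_c = 2√(k·m) = 2√(15300 × 21.9) = 2 × 578.9 = 1158 N·s/m.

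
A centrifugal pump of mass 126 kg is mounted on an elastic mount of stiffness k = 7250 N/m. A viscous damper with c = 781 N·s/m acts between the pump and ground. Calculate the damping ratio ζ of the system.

0.409

ω_n = √(k/m) = √(7250/126) = 7.585 rad/s.
Critical damping c_c = 2√(k·m) = 2√(7250 × 126) = 1912 N·s/m, so ζ = c/c_c = 781/1912 = 0.4086.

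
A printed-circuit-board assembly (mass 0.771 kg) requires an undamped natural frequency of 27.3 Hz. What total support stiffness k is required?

22700 N/m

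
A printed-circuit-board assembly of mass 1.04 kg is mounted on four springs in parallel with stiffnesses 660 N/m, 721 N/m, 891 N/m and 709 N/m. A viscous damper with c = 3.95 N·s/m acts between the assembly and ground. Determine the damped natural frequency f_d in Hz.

Parallel springs add: k_eq = 660 + 721 + 891 + 709 = 2981 N/m.
ω_n = √(k_eq/m) = √(2981/1.04) = 53.54 rad/s.
Critical damping c_c = 2√(k_eq·m) = 2√(2981 × 1.04) = 111.4 N·s/m, so ζ = c/c_c = 3.95/111.4 = 0.03547.
ω_d = ω_n√(1 − ζ²) = 53.54 × √(1 − 0.00126) = 53.50 rad/s.
f_d = ω_d/(2π) = 8.516 Hz.

8.52 Hz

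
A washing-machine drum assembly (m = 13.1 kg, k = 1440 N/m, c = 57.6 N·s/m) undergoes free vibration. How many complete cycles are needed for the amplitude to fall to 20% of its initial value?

ζ = c/(2√(km)) = 57.6/(2√(1440 × 13.1)) = 57.6/274.7 = 0.2097.
Logarithmic decrement δ = 2πζ/√(1 − ζ²) = 2π × 0.2097/√(1 − 0.0440) = 1.347.
x_n/x₀ = e^(−nδ) ≤ 0.2; take ln: n ≥ ln(1/0.2)/δ = 1.609/1.347 = 1.194.
So 2 complete cycles are required.

2 cycles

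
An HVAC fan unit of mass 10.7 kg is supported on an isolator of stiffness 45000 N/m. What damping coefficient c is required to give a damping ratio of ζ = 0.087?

121 N·s/m

c_c = 2√(k·m) = 2√(45000 × 10.7) = 1388 N·s/m.
c = ζ·c_c = 0.087 × 1388 = 120.7 N·s/m.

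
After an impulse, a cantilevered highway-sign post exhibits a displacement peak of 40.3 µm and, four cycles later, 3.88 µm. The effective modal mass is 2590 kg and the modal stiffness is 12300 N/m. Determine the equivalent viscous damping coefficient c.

1050 N·s/m

Logarithmic decrement δ = (1/n)·ln(x₀/x_n) = (1/4)·ln(40.3/3.88) = (1/4)·ln(10.39) = 0.5851.
ζ = δ/√(4π² + δ²) = 0.5851/√(39.48 + 0.342) = 0.5851/6.310 = 0.09272.
c = ζ · 2√(km) = 0.09272 × 2√(12300 × 2590) = 0.09272 × 11290 = 1047 N·s/m.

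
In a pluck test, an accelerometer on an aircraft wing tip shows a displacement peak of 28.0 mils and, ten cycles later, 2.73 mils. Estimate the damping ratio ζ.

Logarithmic decrement δ = (1/n)·ln(x₀/x_n) = (1/10)·ln(28.0/2.73) = (1/10)·ln(10.26) = 0.2328.
ζ = δ/√(4π² + δ²) = 0.2328/√(39.48 + 0.0542) = 0.2328/6.287 = 0.03702.

0.0370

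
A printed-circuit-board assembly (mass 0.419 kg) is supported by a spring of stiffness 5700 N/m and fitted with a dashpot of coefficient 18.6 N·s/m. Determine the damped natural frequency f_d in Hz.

18.2 Hz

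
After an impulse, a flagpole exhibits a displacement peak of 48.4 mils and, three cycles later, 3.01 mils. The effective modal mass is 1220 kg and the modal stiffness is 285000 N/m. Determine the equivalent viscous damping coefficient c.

Logarithmic decrement δ = (1/n)·ln(x₀/x_n) = (1/3)·ln(48.4/3.01) = (1/3)·ln(16.08) = 0.9259.
ζ = δ/√(4π² + δ²) = 0.9259/√(39.48 + 0.857) = 0.9259/6.351 = 0.1458.
c = ζ · 2√(km) = 0.1458 × 2√(285000 × 1220) = 0.1458 × 37290 = 5437 N·s/m.

5440 N·s/m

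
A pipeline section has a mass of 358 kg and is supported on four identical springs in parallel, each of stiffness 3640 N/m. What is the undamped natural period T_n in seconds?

Parallel springs add: k_eq = 4 × 3640 = 14560 N/m.
ω_n = √(k_eq/m) = √(14560/358) = √40.67 = 6.377 rad/s.
T_n = 2π/ω_n = 6.283/6.377 = 0.9852 s.

0.985 s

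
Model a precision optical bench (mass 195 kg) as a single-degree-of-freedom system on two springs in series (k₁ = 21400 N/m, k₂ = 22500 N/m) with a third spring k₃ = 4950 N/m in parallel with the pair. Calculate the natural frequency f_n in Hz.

Series pair: k_s = k₁k₂/(k₁+k₂) = (21400)(22500)/(21400 + 22500) = 10970 N/m. In parallel with k₃: k_eq = 10970 + 4950 = 15920 N/m.
ω_n = √(k_eq/m) = √(15920/195) = √81.63 = 9.035 rad/s.
f_n = ω_n/(2π) = 9.035/6.283 = 1.438 Hz.

1.44 Hz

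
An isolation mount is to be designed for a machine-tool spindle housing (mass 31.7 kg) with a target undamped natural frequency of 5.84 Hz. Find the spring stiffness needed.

42700 N/m

ω_n = 2πf_n = 2π × 5.84 = 36.69 rad/s.
k = m·ω_n² = 31.7 × 36.69² = 31.7 × 1346 = 42680 N/m.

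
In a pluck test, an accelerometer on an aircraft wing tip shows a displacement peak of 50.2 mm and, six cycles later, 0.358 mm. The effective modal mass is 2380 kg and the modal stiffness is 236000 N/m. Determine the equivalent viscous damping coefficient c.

Logarithmic decrement δ = (1/n)·ln(x₀/x_n) = (1/6)·ln(50.2/0.358) = (1/6)·ln(140.2) = 0.8239.
ζ = δ/√(4π² + δ²) = 0.8239/√(39.48 + 0.679) = 0.8239/6.337 = 0.1300.
c = ζ · 2√(km) = 0.1300 × 2√(236000 × 2380) = 0.1300 × 47400 = 6162 N·s/m.

6160 N·s/m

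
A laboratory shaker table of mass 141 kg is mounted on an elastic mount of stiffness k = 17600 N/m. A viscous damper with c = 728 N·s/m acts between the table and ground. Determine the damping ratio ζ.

0.231

ω_n = √(k/m) = √(17600/141) = 11.17 rad/s.
Critical damping c_c = 2√(k·m) = 2√(17600 × 141) = 3151 N·s/m, so ζ = c/c_c = 728/3151 = 0.2311.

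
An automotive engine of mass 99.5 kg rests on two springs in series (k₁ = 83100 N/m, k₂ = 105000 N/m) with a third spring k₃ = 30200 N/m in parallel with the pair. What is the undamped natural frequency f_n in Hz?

Series pair: k_s = k₁k₂/(k₁+k₂) = (83100)(105000)/(83100 + 105000) = 46390 N/m. In parallel with k₃: k_eq = 46390 + 30200 = 76590 N/m.
ω_n = √(k_eq/m) = √(76590/99.5) = √769.7 = 27.74 rad/s.
f_n = ω_n/(2π) = 27.74/6.283 = 4.416 Hz.

4.42 Hz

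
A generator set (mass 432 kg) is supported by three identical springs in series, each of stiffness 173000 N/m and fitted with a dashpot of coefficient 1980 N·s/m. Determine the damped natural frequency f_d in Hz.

Series springs: 1/k_eq = 3/173000, so k_eq = 173000/3 = 57670 N/m.
ω_n = √(k_eq/m) = √(57670/432) = 11.55 rad/s.
Critical damping c_c = 2√(k_eq·m) = 2√(57670 × 432) = 9982 N·s/m, so ζ = c/c_c = 1980/9982 = 0.1983.
ω_d = ω_n√(1 − ζ²) = 11.55 × √(1 − 0.0393) = 11.32 rad/s.
f_d = ω_d/(2π) = 1.802 Hz.

1.80 Hz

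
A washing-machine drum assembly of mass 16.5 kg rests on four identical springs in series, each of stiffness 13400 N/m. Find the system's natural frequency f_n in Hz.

2.27 Hz

Series springs: 1/k_eq = 4/13400, so k_eq = 13400/4 = 3350 N/m.
ω_n = √(k_eq/m) = √(3350/16.5) = √203.0 = 14.25 rad/s.
f_n = ω_n/(2π) = 14.25/6.283 = 2.268 Hz.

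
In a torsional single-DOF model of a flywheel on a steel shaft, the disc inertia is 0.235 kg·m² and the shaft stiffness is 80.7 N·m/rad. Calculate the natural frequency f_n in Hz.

2.95 Hz

ω_n = √(k_t/J) = √(80.7/0.235) = √343.4 = 18.53 rad/s.
f_n = ω_n/(2π) = 18.53/6.283 = 2.949 Hz.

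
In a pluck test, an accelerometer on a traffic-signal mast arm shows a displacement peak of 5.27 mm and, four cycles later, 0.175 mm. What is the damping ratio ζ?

0.134

Logarithmic decrement δ = (1/n)·ln(x₀/x_n) = (1/4)·ln(5.27/0.175) = (1/4)·ln(30.11) = 0.8512.
ζ = δ/√(4π² + δ²) = 0.8512/√(39.48 + 0.725) = 0.8512/6.341 = 0.1343.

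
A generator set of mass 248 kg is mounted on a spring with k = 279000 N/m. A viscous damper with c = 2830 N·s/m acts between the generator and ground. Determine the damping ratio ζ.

ω_n = √(k/m) = √(279000/248) = 33.54 rad/s.
Critical damping c_c = 2√(k·m) = 2√(279000 × 248) = 16640 N·s/m, so ζ = c/c_c = 2830/16640 = 0.1701.

0.170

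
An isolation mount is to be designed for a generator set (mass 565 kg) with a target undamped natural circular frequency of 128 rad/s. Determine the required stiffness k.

9260000 N/m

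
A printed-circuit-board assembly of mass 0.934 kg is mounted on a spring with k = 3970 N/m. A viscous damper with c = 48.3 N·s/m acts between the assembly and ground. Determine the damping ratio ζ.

0.397

ω_n = √(k/m) = √(3970/0.934) = 65.20 rad/s.
Critical damping c_c = 2√(k·m) = 2√(3970 × 0.934) = 121.8 N·s/m, so ζ = c/c_c = 48.3/121.8 = 0.3966.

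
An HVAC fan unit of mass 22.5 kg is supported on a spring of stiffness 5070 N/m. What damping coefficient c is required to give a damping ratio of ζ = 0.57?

385 N·s/m

c_c = 2√(k·m) = 2√(5070 × 22.5) = 675.5 N·s/m.
c = ζ·c_c = 0.57 × 675.5 = 385.0 N·s/m.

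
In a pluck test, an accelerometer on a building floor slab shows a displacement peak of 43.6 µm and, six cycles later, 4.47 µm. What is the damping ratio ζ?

0.0603

Logarithmic decrement δ = (1/n)·ln(x₀/x_n) = (1/6)·ln(43.6/4.47) = (1/6)·ln(9.754) = 0.3796.
ζ = δ/√(4π² + δ²) = 0.3796/√(39.48 + 0.144) = 0.3796/6.295 = 0.06031.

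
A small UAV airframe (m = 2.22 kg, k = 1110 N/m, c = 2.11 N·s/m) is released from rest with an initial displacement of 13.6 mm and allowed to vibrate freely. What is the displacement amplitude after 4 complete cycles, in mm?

ζ = c/(2√(km)) = 2.11/(2√(1110 × 2.22)) = 2.11/99.28 = 0.02125.
Logarithmic decrement δ = 2πζ/√(1 − ζ²) = 2π × 0.02125/√(1 − 0.000452) = 0.1336.
After n cycles, x_n/x₀ = e^(−nδ), so x_4 = 13.6 × e^(−4 × 0.1336) = 13.6 × 0.5861 = 7.971 mm.

7.97 mm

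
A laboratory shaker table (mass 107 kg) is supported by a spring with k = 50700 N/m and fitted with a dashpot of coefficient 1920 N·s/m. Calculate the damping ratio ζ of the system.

0.412

ω_n = √(k/m) = √(50700/107) = 21.77 rad/s.
Critical damping c_c = 2√(k·m) = 2√(50700 × 107) = 4658 N·s/m, so ζ = c/c_c = 1920/4658 = 0.4122.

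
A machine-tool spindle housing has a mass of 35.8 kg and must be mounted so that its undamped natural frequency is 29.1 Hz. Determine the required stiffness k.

ω_n = 2πf_n = 2π × 29.1 = 182.8 rad/s.
k = m·ω_n² = 35.8 × 182.8² = 35.8 × 33430 = 1197000 N/m.

1200000 N/m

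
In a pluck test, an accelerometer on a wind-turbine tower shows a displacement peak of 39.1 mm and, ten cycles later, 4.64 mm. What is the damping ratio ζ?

Logarithmic decrement δ = (1/n)·ln(x₀/x_n) = (1/10)·ln(39.1/4.64) = (1/10)·ln(8.427) = 0.2131.
ζ = δ/√(4π² + δ²) = 0.2131/√(39.48 + 0.0454) = 0.2131/6.287 = 0.03390.

0.0339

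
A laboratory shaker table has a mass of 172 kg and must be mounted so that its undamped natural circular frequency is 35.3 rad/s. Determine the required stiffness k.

k = m·ω_n² = 172 × 35.30² = 172 × 1246 = 214300 N/m.

214000 N/m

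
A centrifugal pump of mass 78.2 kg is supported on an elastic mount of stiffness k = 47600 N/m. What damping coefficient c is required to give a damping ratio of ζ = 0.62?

2390 N·s/m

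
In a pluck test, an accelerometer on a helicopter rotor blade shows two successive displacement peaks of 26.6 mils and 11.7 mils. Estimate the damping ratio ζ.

Logarithmic decrement δ = (1/n)·ln(x₀/x_n) = (1/1)·ln(26.6/11.7) = (1/1)·ln(2.274) = 0.8213.
ζ = δ/√(4π² + δ²) = 0.8213/√(39.48 + 0.675) = 0.8213/6.337 = 0.1296.

0.130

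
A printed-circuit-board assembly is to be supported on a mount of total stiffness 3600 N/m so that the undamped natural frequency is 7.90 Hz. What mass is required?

1.46 kg

ω_n = 2πf_n = 2π × 7.90 = 49.64 rad/s.
m = k/ω_n² = 3600/49.64² = 3600/2464 = 1.461 kg.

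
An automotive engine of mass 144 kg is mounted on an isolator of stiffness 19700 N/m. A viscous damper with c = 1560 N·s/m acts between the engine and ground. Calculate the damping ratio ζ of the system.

0.463

ω_n = √(k/m) = √(19700/144) = 11.70 rad/s.
Critical damping c_c = 2√(k·m) = 2√(19700 × 144) = 3369 N·s/m, so ζ = c/c_c = 1560/3369 = 0.4631.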